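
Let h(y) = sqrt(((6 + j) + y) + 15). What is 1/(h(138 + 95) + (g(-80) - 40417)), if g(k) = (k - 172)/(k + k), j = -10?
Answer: -64664680/2613450134289 - 3200*sqrt(61)/2613450134289 ≈ -2.4753e-5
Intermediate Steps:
h(y) = sqrt(11 + y) (h(y) = sqrt(((6 - 10) + y) + 15) = sqrt((-4 + y) + 15) = sqrt(11 + y))
g(k) = (-172 + k)/(2*k) (g(k) = (-172 + k)/((2*k)) = (-172 + k)*(1/(2*k)) = (-172 + k)/(2*k))
1/(h(138 + 95) + (g(-80) - 40417)) = 1/(sqrt(11 + (138 + 95)) + ((1/2)*(-172 - 80)/(-80) - 40417)) = 1/(sqrt(11 + 233) + ((1/2)*(-1/80)*(-252) - 40417)) = 1/(sqrt(244) + (63/40 - 40417)) = 1/(2*sqrt(61) - 1616617/40) = 1/(-1616617/40 + 2*sqrt(61))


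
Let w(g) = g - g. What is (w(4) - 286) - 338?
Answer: -624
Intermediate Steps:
w(g) = 0
(w(4) - 286) - 338 = (0 - 286) - 338 = -286 - 338 = -624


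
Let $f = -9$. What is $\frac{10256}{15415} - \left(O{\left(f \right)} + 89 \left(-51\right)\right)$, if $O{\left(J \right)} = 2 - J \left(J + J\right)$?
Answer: $\frac{72445341}{15415} \approx 4699.7$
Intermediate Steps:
$O{\left(J \right)} = 2 - 2 J^{2}$ ($O{\left(J \right)} = 2 - J 2 J = 2 - 2 J^{2}$)
$\frac{10256}{15415} - \left(O{\left(f \right)} + 89 \left(-51\right)\right) = \frac{10256}{15415} - \left(\left(2 - 2 \left(-9\right)^{2}\right) + 89 \left(-51\right)\right) = 10256 \cdot \frac{1}{15415} - \left(\left(2 - 162\right) - 4539\right) = \frac{10256}{15415} - \left(\left(2 - 162\right) - 4539\right) = \frac{10256}{15415} - \left(-160 - 4539\right) = \frac{10256}{15415} - -4699 = \frac{10256}{15415} + 4699 = \frac{72445341}{15415}$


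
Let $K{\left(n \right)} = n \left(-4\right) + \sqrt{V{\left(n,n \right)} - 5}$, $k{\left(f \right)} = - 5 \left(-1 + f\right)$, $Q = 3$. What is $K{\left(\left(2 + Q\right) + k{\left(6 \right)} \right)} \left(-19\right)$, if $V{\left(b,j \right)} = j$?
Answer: $-1520 - 95 i \approx -1520.0 - 95.0 i$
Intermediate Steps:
$k{\left(f \right)} = 5 - 5 f$
$K{\left(n \right)} = \sqrt{-5 + n} - 4 n$ ($K{\left(n \right)} = n \left(-4\right) + \sqrt{n - 5} = - 4 n + \sqrt{-5 + n} = \sqrt{-5 + n} - 4 n$)
$K{\left(\left(2 + Q\right) + k{\left(6 \right)} \right)} \left(-19\right) = \left(\sqrt{-5 + \left(\left(2 + 3\right) + \left(5 - 30\right)\right)} - 4 \left(\left(2 + 3\right) + \left(5 - 30\right)\right)\right) \left(-19\right) = \left(\sqrt{-5 + \left(5 + \left(5 - 30\right)\right)} - 4 \left(5 + \left(5 - 30\right)\right)\right) \left(-19\right) = \left(\sqrt{-5 + \left(5 - 25\right)} - 4 \left(5 - 25\right)\right) \left(-19\right) = \left(\sqrt{-5 - 20} - -80\right) \left(-19\right) = \left(\sqrt{-25} + 80\right) \left(-19\right) = \left(5 i + 80\right) \left(-19\right) = \left(80 + 5 i\right) \left(-19\right) = -1520 - 95 i$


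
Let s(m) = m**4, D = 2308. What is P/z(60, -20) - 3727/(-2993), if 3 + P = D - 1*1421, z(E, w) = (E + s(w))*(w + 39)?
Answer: 2834243648/2275533005 ≈ 1.2455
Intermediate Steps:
z(E, w) = (39 + w)*(E + w**4) (z(E, w) = (E + w**4)*(w + 39) = (E + w**4)*(39 + w) = (39 + w)*(E + w**4))
P = 884 (P = -3 + (2308 - 1*1421) = -3 + (2308 - 1421) = -3 + 887 = 884)
P/z(60, -20) - 3727/(-2993) = 884/((-20)**5 + 39*60 + 39*(-20)**4 + 60*(-20)) - 3727/(-2993) = 884/(-3200000 + 2340 + 39*160000 - 1200) - 3727*(-1/2993) = 884/(-3200000 + 2340 + 6240000 - 1200) + 3727/2993 = 884/3041140 + 3727/2993 = 884*(1/3041140) + 3727/2993 = 221/760285 + 3727/2993 = 2834243648/2275533005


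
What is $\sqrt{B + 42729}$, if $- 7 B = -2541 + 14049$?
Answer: $3 \sqrt{4565} \approx 202.69$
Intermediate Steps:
$B = -1644$ ($B = - \frac{-2541 + 14049}{7} = \left(- \frac{1}{7}\right) 11508 = -1644$)
$\sqrt{B + 42729} = \sqrt{-1644 + 42729} = \sqrt{41085} = 3 \sqrt{4565}$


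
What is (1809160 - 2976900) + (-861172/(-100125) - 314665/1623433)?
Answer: -189810367049217149/162546229125 ≈ -1.1677e+6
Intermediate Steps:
(1809160 - 2976900) + (-861172/(-100125) - 314665/1623433) = -1167740 + (-861172*(-1/100125) - 314665*1/1623433) = -1167740 + (861172/100125 - 314665/1623433) = -1167740 + 1366549210351/162546229125 = -189810367049217149/162546229125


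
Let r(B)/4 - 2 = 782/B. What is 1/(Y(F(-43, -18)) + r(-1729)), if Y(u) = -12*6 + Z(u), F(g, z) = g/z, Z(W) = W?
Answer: -31122/1973765 ≈ -0.015768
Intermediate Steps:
r(B) = 8 + 3128/B (r(B) = 8 + 4*(782/B) = 8 + 3128/B)
Y(u) = -72 + u (Y(u) = -12*6 + u = -72 + u)
1/(Y(F(-43, -18)) + r(-1729)) = 1/((-72 - 43/(-18)) + (8 + 3128/(-1729))) = 1/((-72 - 43*(-1/18)) + (8 + 3128*(-1/1729))) = 1/((-72 + 43/18) + (8 - 3128/1729)) = 1/(-1253/18 + 10704/1729) = 1/(-1973765/31122) = -31122/1973765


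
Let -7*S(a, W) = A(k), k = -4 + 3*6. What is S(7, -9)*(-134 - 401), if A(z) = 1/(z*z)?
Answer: 535/1372 ≈ 0.38994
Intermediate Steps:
k = 14 (k = -4 + 18 = 14)
A(z) = z⁻²
S(a, W) = -1/1372 (S(a, W) = -⅐/14² = -⅐*1/196 = -1/1372)
S(7, -9)*(-134 - 401) = -(-134 - 401)/1372 = -1/1372*(-535) = 535/1372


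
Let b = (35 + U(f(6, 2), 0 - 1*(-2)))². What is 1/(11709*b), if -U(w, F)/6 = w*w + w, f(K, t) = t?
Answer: 1/11709 ≈ 8.5404e-5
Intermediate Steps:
U(w, F) = -6*w - 6*w² (U(w, F) = -6*(w*w + w) = -6*(w² + w) = -6*(w + w²) = -6*w - 6*w²)
b = 1 (b = (35 - 6*2*(1 + 2))² = (35 - 6*2*3)² = (35 - 36)² = (-1)² = 1)
1/(11709*b) = 1/(11709*1) = (1/11709)*1 = 1/11709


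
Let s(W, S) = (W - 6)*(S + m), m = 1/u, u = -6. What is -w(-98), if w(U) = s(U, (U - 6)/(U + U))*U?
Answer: -11128/3 ≈ -3709.3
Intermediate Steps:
m = -⅙ (m = 1/(-6) = -⅙ ≈ -0.16667)
s(W, S) = (-6 + W)*(-⅙ + S) (s(W, S) = (W - 6)*(S - ⅙) = (-6 + W)*(-⅙ + S))
w(U) = U*(-2 + U/3 - 3*(-6 + U)/U) (w(U) = (1 - 6*(U - 6)/(U + U) - U/6 + ((U - 6)/(U + U))*U)*U = (1 - 6*(-6 + U)/(2*U) - U/6 + ((-6 + U)/((2*U)))*U)*U = (1 - 6*(-6 + U)*1/(2*U) - U/6 + ((-6 + U)*(1/(2*U)))*U)*U = (1 - 3*(-6 + U)/U - U/6 + ((-6 + U)/(2*U))*U)*U = (1 - 3*(-6 + U)/U - U/6 + (-3 + U/2))*U = (-2 + U/3 - 3*(-6 + U)/U)*U = U*(-2 + U/3 - 3*(-6 + U)/U))
-w(-98) = -(18 - 5*(-98) + (⅓)*(-98)²) = -(18 + 490 + (⅓)*9604) = -(18 + 490 + 9604/3) = -1*11128/3 = -11128/3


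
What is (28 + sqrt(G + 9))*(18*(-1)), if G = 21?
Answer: -504 - 18*sqrt(30) ≈ -602.59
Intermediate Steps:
(28 + sqrt(G + 9))*(18*(-1)) = (28 + sqrt(21 + 9))*(18*(-1)) = (28 + sqrt(30))*(-18) = -504 - 18*sqrt(30)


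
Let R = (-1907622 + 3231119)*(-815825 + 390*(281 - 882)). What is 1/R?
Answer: -1/1389956401855 ≈ -7.1945e-13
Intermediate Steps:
R = -1389956401855 (R = 1323497*(-815825 + 390*(-601)) = 1323497*(-815825 - 234390) = 1323497*(-1050215) = -1389956401855)
1/R = 1/(-1389956401855) = -1/1389956401855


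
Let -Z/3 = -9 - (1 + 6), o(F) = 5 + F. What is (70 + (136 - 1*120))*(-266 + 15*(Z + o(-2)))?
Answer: 42914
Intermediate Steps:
Z = 48 (Z = -3*(-9 - (1 + 6)) = -3*(-9 - 1*7) = -3*(-9 - 7) = -3*(-16) = 48)
(70 + (136 - 1*120))*(-266 + 15*(Z + o(-2))) = (70 + (136 - 1*120))*(-266 + 15*(48 + (5 - 2))) = (70 + (136 - 120))*(-266 + 15*(48 + 3)) = (70 + 16)*(-266 + 15*51) = 86*(-266 + 765) = 86*499 = 42914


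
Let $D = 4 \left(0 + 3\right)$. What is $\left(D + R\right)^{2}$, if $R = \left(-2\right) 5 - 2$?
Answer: $0$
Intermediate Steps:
$R = -12$ ($R = -10 - 2 = -12$)
$D = 12$ ($D = 4 \cdot 3 = 12$)
$\left(D + R\right)^{2} = \left(12 - 12\right)^{2} = 0^{2} = 0$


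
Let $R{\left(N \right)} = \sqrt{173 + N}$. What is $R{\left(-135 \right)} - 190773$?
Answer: $-190773 + \sqrt{38} \approx -1.9077 \cdot 10^{5}$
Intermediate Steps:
$R{\left(-135 \right)} - 190773 = \sqrt{173 - 135} - 190773 = \sqrt{38} - 190773 = -190773 + \sqrt{38}$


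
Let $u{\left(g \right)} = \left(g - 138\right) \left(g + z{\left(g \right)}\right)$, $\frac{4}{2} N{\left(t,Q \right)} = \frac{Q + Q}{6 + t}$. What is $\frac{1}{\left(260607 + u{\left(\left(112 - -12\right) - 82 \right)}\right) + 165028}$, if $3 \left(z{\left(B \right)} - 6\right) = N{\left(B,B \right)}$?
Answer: $\frac{1}{420999} \approx 2.3753 \cdot 10^{-6}$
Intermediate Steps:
$N{\left(t,Q \right)} = \frac{Q}{6 + t}$ ($N{\left(t,Q \right)} = \frac{\left(Q + Q\right) \frac{1}{6 + t}}{2} = \frac{2 Q \frac{1}{6 + t}}{2} = \frac{Q}{6 + t}$)
$z{\left(B \right)} = 6 + \frac{B}{3 \left(6 + B\right)}$ ($z{\left(B \right)} = 6 + \frac{B \frac{1}{6 + B}}{3} = 6 + \frac{B}{3 \left(6 + B\right)}$)
$u{\left(g \right)} = \left(-138 + g\right) \left(g + \frac{108 + 19 g}{3 \left(6 + g\right)}\right)$ ($u{\left(g \right)} = \left(g - 138\right) \left(g + \frac{108 + 19 g}{3 \left(6 + g\right)}\right) = \left(-138 + g\right) \left(g + \frac{108 + 19 g}{3 \left(6 + g\right)}\right)$)
$\frac{1}{\left(260607 + u{\left(\left(112 - -12\right) - 82 \right)}\right) + 165028} = \frac{1}{\left(260607 + \frac{-4968 + \left(\left(112 - -12\right) - 82\right)^{3} - 1666 \left(\left(112 - -12\right) - 82\right) - \frac{377 \left(\left(112 - -12\right) - 82\right)^{2}}{3}}{6 + \left(\left(112 - -12\right) - 82\right)}\right) + 165028} = \frac{1}{\left(260607 + \frac{-4968 + \left(\left(112 + 12\right) - 82\right)^{3} - 1666 \left(\left(112 + 12\right) - 82\right) - \frac{377 \left(\left(112 + 12\right) - 82\right)^{2}}{3}}{6 + \left(\left(112 + 12\right) - 82\right)}\right) + 165028} = \frac{1}{\left(260607 + \frac{-4968 + \left(124 - 82\right)^{3} - 1666 \left(124 - 82\right) - \frac{377 \left(124 - 82\right)^{2}}{3}}{6 + \left(124 - 82\right)}\right) + 165028} = \frac{1}{\left(260607 + \frac{-4968 + 42^{3} - 69972 - \frac{377 \cdot 42^{2}}{3}}{6 + 42}\right) + 165028} = \frac{1}{\left(260607 + \frac{-4968 + 74088 - 69972 - 221676}{48}\right) + 165028} = \frac{1}{\left(260607 + \frac{1}{48} \left(-222528\right)\right) + 165028} = \frac{1}{\left(260607 - 4636\right) + 165028} = \frac{1}{255971 + 165028} = \frac{1}{420999}$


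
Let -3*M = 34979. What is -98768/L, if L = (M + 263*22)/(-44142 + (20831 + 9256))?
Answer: -4164552720/17621 ≈ -2.3634e+5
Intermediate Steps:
M = -34979/3 (M = -⅓*34979 = -34979/3 ≈ -11660.)
L = 17621/42165 (L = (-34979/3 + 263*22)/(-44142 + (20831 + 9256)) = (-34979/3 + 5786)/(-44142 + 30087) = -17621/3/(-14055) = -17621/3*(-1/14055) = 17621/42165 ≈ 0.41791)
-98768/L = -98768/17621/42165 = -98768*42165/17621 = -4164552720/17621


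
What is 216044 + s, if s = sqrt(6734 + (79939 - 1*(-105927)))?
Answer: 216044 + 30*sqrt(214) ≈ 2.1648e+5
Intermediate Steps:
s = 30*sqrt(214) (s = sqrt(6734 + (79939 + 105927)) = sqrt(6734 + 185866) = sqrt(192600) = 30*sqrt(214) ≈ 438.86)
216044 + s = 216044 + 30*sqrt(214)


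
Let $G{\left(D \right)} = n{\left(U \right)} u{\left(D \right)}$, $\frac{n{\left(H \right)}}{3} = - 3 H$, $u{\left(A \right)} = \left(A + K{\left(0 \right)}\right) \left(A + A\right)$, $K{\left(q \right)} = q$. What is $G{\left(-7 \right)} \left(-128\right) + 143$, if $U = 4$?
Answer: $451727$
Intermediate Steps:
$u{\left(A \right)} = 2 A^{2}$ ($u{\left(A \right)} = \left(A + 0\right) \left(A + A\right) = A 2 A = 2 A^{2}$)
$n{\left(H \right)} = - 9 H$ ($n{\left(H \right)} = 3 \left(- 3 H\right) = - 9 H$)
$G{\left(D \right)} = - 72 D^{2}$ ($G{\left(D \right)} = \left(-9\right) 4 \cdot 2 D^{2} = - 36 \cdot 2 D^{2} = - 72 D^{2}$)
$G{\left(-7 \right)} \left(-128\right) + 143 = - 72 \left(-7\right)^{2} \left(-128\right) + 143 = \left(-72\right) 49 \left(-128\right) + 143 = \left(-3528\right) \left(-128\right) + 143 = 451584 + 143 = 451727$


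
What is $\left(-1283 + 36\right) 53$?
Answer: $-66091$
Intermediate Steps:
$\left(-1283 + 36\right) 53 = \left(-1247\right) 53 = -66091$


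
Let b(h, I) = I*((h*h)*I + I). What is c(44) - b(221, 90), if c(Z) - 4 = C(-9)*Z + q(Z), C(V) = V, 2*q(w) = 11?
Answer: -791241173/2 ≈ -3.9562e+8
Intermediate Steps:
q(w) = 11/2 (q(w) = (1/2)*11 = 11/2)
c(Z) = 19/2 - 9*Z (c(Z) = 4 + (-9*Z + 11/2) = 4 + (11/2 - 9*Z) = 19/2 - 9*Z)
b(h, I) = I*(I + I*h**2) (b(h, I) = I*(h**2*I + I) = I*(I*h**2 + I) = I*(I + I*h**2))
c(44) - b(221, 90) = (19/2 - 9*44) - 90**2*(1 + 221**2) = (19/2 - 396) - 8100*(1 + 48841) = -773/2 - 8100*48842 = -773/2 - 1*395620200 = -773/2 - 395620200 = -791241173/2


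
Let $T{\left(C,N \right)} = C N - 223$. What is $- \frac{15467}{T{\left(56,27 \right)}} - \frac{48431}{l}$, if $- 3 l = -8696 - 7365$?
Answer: $- \frac{435698164}{20702629} \approx -21.046$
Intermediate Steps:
$T{\left(C,N \right)} = -223 + C N$
$l = \frac{16061}{3}$ ($l = - \frac{-8696 - 7365}{3} = \left(- \frac{1}{3}\right) \left(-16061\right) = \frac{16061}{3} \approx 5353.7$)
$- \frac{15467}{T{\left(56,27 \right)}} - \frac{48431}{l} = - \frac{15467}{-223 + 56 \cdot 27} - \frac{48431}{\frac{16061}{3}} = - \frac{15467}{-223 + 1512} - \frac{145293}{16061} = - \frac{15467}{1289} - \frac{145293}{16061} = - \frac{435698164}{20702629}$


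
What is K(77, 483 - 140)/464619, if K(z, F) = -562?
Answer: -562/464619 ≈ -0.0012096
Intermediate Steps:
K(77, 483 - 140)/464619 = -562/464619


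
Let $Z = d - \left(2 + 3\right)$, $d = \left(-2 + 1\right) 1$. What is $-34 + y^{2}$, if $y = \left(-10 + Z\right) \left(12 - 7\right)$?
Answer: $6366$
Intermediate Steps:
$d = -1$ ($d = \left(-1\right) 1 = -1$)
$Z = -6$ ($Z = -1 - \left(2 + 3\right) = -1 - 5 = -6$)
$y = -80$ ($y = \left(-10 - 6\right) \left(12 - 7\right) = \left(-16\right) 5 = -80$)
$-34 + y^{2} = -34 + \left(-80\right)^{2} = -34 + 6400 = 6366$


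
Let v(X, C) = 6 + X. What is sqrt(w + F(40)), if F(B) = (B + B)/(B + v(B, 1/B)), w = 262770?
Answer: 5*sqrt(19434538)/43 ≈ 512.61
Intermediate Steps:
F(B) = 2*B/(6 + 2*B) (F(B) = (B + B)/(B + (6 + B)) = (2*B)/(6 + 2*B) = 2*B/(6 + 2*B))
sqrt(w + F(40)) = sqrt(262770 + 40/(3 + 40)) = sqrt(262770 + 40/43) = sqrt(11299150/43) = 5*sqrt(19434538)/43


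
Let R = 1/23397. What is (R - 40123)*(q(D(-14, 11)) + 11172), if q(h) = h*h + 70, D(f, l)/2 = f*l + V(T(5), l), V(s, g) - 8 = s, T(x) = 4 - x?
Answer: -91695987318740/23397 ≈ -3.9191e+9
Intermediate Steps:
V(s, g) = 8 + s
D(f, l) = 14 + 2*f*l (D(f, l) = 2*(f*l + (8 + (4 - 1*5))) = 2*(f*l + (8 + (4 - 5))) = 2*(f*l + (8 - 1)) = 2*(f*l + 7) = 2*(7 + f*l) = 14 + 2*f*l)
q(h) = 70 + h² (q(h) = h² + 70 = 70 + h²)
R = 1/23397 ≈ 4.2741e-5
(R - 40123)*(q(D(-14, 11)) + 11172) = (1/23397 - 40123)*((70 + (14 + 2*(-14)*11)²) + 11172) = -938757830*((70 + (14 - 308)²) + 11172)/23397 = -938757830*((70 + (-294)²) + 11172)/23397 = -938757830*((70 + 86436) + 11172)/23397 = -938757830*(86506 + 11172)/23397 = -938757830/23397*97678 = -91695987318740/23397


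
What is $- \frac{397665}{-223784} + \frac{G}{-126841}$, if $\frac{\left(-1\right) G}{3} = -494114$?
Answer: $- \frac{25571290533}{2580453304} \approx -9.9096$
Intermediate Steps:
$G = 1482342$ ($G = \left(-3\right) \left(-494114\right) = 1482342$)
$- \frac{397665}{-223784} + \frac{G}{-126841} = - \frac{397665}{-223784} + \frac{1482342}{-126841} = \left(-397665\right) \left(- \frac{1}{223784}\right) + 1482342 \left(- \frac{1}{126841}\right) = \frac{397665}{223784} - \frac{1482342}{126841} = - \frac{25571290533}{2580453304}$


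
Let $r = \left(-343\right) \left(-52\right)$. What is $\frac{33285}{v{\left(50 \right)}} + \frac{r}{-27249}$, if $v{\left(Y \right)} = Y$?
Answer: $\frac{181218233}{272490} \approx 665.04$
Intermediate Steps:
$r = 17836$
$\frac{33285}{v{\left(50 \right)}} + \frac{r}{-27249} = \frac{33285}{50} + \frac{17836}{-27249} = 33285 \cdot \frac{1}{50} + 17836 \left(- \frac{1}{27249}\right) = \frac{6657}{10} - \frac{17836}{27249} = \frac{181218233}{272490}$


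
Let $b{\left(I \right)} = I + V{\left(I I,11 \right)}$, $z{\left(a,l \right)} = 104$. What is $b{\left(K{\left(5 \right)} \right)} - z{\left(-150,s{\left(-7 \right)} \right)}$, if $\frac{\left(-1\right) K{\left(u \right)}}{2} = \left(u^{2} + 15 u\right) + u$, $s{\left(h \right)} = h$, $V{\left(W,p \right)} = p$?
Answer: $-303$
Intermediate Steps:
$K{\left(u \right)} = - 32 u - 2 u^{2}$ ($K{\left(u \right)} = - 2 \left(\left(u^{2} + 15 u\right) + u\right) = - 2 \left(u^{2} + 16 u\right) = - 32 u - 2 u^{2}$)
$b{\left(I \right)} = 11 + I$ ($b{\left(I \right)} = I + 11 = 11 + I$)
$b{\left(K{\left(5 \right)} \right)} - z{\left(-150,s{\left(-7 \right)} \right)} = \left(11 - 10 \left(16 + 5\right)\right) - 104 = \left(11 - 10 \cdot 21\right) - 104 = \left(11 - 210\right) - 104 = -199 - 104 = -303$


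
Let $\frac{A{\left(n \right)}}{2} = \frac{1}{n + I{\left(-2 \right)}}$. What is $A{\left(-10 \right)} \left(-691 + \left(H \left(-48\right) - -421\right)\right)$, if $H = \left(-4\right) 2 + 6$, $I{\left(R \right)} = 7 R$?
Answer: $\frac{29}{2} \approx 14.5$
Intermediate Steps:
$H = -2$ ($H = -8 + 6 = -2$)
$A{\left(n \right)} = \frac{2}{-14 + n}$ ($A{\left(n \right)} = \frac{2}{n + 7 \left(-2\right)} = \frac{2}{n - 14} = \frac{2}{-14 + n}$)
$A{\left(-10 \right)} \left(-691 + \left(H \left(-48\right) - -421\right)\right) = \frac{2}{-14 - 10} \left(-691 - -517\right) = \frac{2}{-24} \left(-691 + \left(96 + 421\right)\right) = 2 \left(- \frac{1}{24}\right) \left(-691 + 517\right) = \left(- \frac{1}{12}\right) \left(-174\right) = \frac{29}{2}$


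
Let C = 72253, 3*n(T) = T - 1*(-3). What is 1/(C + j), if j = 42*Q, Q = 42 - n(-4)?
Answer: 1/74031 ≈ 1.3508e-5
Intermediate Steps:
n(T) = 1 + T/3 (n(T) = (T - 1*(-3))/3 = (T + 3)/3 = (3 + T)/3 = 1 + T/3)
Q = 127/3 (Q = 42 - (1 + (⅓)*(-4)) = 42 - (1 - 4/3) = 42 - 1*(-⅓) = 42 + ⅓ = 127/3 ≈ 42.333)
j = 1778 (j = 42*(127/3) = 1778)
1/(C + j) = 1/(72253 + 1778) = 1/74031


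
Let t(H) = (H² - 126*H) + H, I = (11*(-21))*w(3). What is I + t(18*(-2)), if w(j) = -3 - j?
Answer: 7182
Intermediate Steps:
I = 1386 (I = (11*(-21))*(-3 - 1*3) = -231*(-3 - 3) = -231*(-6) = 1386)
t(H) = H² - 125*H
I + t(18*(-2)) = 1386 + (18*(-2))*(-125 + 18*(-2)) = 1386 - 36*(-125 - 36) = 1386 - 36*(-161) = 1386 + 5796 = 7182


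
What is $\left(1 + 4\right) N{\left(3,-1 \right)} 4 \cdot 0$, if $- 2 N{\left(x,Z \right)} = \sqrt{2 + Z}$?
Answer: $0$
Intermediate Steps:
$N{\left(x,Z \right)} = - \frac{\sqrt{2 + Z}}{2}$
$\left(1 + 4\right) N{\left(3,-1 \right)} 4 \cdot 0 = \left(1 + 4\right) \left(- \frac{\sqrt{2 - 1}}{2}\right) 4 \cdot 0 = 5 \left(- \frac{\sqrt{1}}{2}\right) 4 \cdot 0 = 5 \left(\left(- \frac{1}{2}\right) 1\right) 4 \cdot 0 = 5 \left(- \frac{1}{2}\right) 4 \cdot 0 = \left(- \frac{5}{2}\right) 4 \cdot 0 = \left(-10\right) 0 = 0$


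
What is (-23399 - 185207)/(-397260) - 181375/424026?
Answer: 227796323/2339563455 ≈ 0.097367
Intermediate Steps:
(-23399 - 185207)/(-397260) - 181375/424026 = -208606*(-1/397260) - 181375*1/424026 = 104303/198630 - 181375/424026 = 227796323/2339563455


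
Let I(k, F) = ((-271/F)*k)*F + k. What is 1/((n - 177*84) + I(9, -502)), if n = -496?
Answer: -1/17794 ≈ -5.6199e-5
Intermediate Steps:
I(k, F) = -270*k (I(k, F) = (-271*k/F)*F + k = -271*k + k = -270*k)
1/((n - 177*84) + I(9, -502)) = 1/((-496 - 177*84) - 270*9) = 1/((-496 - 14868) - 2430) = 1/(-15364 - 2430) = 1/(-17794) = -1/17794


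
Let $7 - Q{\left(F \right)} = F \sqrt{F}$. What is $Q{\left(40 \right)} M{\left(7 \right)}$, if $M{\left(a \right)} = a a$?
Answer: $343 - 3920 \sqrt{10} \approx -12053.0$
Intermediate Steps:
$M{\left(a \right)} = a^{2}$
$Q{\left(F \right)} = 7 - F^{\frac{3}{2}}$ ($Q{\left(F \right)} = 7 - F \sqrt{F} = 7 - F^{\frac{3}{2}}$)
$Q{\left(40 \right)} M{\left(7 \right)} = \left(7 - 40^{\frac{3}{2}}\right) 7^{2} = \left(7 - 80 \sqrt{10}\right) 49 = 343 - 3920 \sqrt{10}$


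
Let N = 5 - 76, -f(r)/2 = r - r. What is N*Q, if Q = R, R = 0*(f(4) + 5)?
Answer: 0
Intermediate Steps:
f(r) = 0 (f(r) = -2*(r - r) = -2*0 = 0)
R = 0 (R = 0*(0 + 5) = 0*5 = 0)
Q = 0
N = -71
N*Q = -71*0 = 0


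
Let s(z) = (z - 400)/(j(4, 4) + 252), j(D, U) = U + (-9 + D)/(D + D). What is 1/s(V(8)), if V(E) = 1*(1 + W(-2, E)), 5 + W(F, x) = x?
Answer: -227/352 ≈ -0.64489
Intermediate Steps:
W(F, x) = -5 + x
j(D, U) = U + (-9 + D)/(2*D) (j(D, U) = U + (-9 + D)/((2*D)) = U + (-9 + D)*(1/(2*D)) = U + (-9 + D)/(2*D))
V(E) = -4 + E (V(E) = 1*(1 + (-5 + E)) = 1*(-4 + E) = -4 + E)
s(z) = -3200/2043 + 8*z/2043 (s(z) = (z - 400)/((½ + 4 - 9/2/4) + 252) = (-400 + z)/((½ + 4 - 9/2*¼) + 252) = (-400 + z)/((½ + 4 - 9/8) + 252) = (-400 + z)/(27/8 + 252) = (-400 + z)/(2043/8) = (-400 + z)*(8/2043) = -3200/2043 + 8*z/2043)
1/s(V(8)) = 1/(-3200/2043 + 8*(-4 + 8)/2043) = 1/(-3200/2043 + (8/2043)*4) = 1/(-3200/2043 + 32/2043) = 1/(-352/227) = -227/352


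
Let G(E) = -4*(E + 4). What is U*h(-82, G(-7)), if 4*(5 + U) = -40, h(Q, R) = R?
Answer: -180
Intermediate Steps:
G(E) = -16 - 4*E (G(E) = -4*(4 + E) = -16 - 4*E)
U = -15 (U = -5 + (¼)*(-40) = -5 - 10 = -15)
U*h(-82, G(-7)) = -15*(-16 - 4*(-7)) = -15*(-16 + 28) = -15*12 = -180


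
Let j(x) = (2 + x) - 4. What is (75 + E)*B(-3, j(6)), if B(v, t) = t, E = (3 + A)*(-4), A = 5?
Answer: 172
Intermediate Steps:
j(x) = -2 + x
E = -32 (E = (3 + 5)*(-4) = 8*(-4) = -32)
(75 + E)*B(-3, j(6)) = (75 - 32)*(-2 + 6) = 43*4 = 172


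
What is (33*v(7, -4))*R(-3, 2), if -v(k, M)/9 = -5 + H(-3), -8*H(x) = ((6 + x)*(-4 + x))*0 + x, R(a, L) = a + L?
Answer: -10989/8 ≈ -1373.6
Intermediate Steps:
R(a, L) = L + a
H(x) = -x/8 (H(x) = -(((6 + x)*(-4 + x))*0 + x)/8 = -(((-4 + x)*(6 + x))*0 + x)/8 = -(0 + x)/8 = -x/8)
v(k, M) = 333/8 (v(k, M) = -9*(-5 - 1/8*(-3)) = -9*(-5 + 3/8) = -9*(-37/8) = 333/8)
(33*v(7, -4))*R(-3, 2) = (33*(333/8))*(2 - 3) = (10989/8)*(-1) = -10989/8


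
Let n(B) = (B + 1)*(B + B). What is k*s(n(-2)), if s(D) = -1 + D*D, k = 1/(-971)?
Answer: -15/971 ≈ -0.015448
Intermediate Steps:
n(B) = 2*B*(1 + B) (n(B) = (1 + B)*(2*B) = 2*B*(1 + B))
k = -1/971 ≈ -0.0010299
s(D) = -1 + D**2
k*s(n(-2)) = -(-1 + (2*(-2)*(1 - 2))**2)/971 = -(-1 + (2*(-2)*(-1))**2)/971 = -(-1 + 4**2)/971 = -(-1 + 16)/971 = -1/971*15 = -15/971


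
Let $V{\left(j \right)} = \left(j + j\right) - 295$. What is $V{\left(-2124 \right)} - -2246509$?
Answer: $2241966$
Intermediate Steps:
$V{\left(j \right)} = -295 + 2 j$ ($V{\left(j \right)} = 2 j - 295 = -295 + 2 j$)
$V{\left(-2124 \right)} - -2246509 = \left(-295 + 2 \left(-2124\right)\right) - -2246509 = \left(-295 - 4248\right) + 2246509 = -4543 + 2246509 = 2241966$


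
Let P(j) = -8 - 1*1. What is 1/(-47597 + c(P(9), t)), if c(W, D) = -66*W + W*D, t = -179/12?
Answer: -4/187475 ≈ -2.1336e-5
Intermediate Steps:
P(j) = -9 (P(j) = -8 - 1 = -9)
t = -179/12 (t = -179*1/12 = -179/12 ≈ -14.917)
c(W, D) = -66*W + D*W
1/(-47597 + c(P(9), t)) = 1/(-47597 - 9*(-66 - 179/12)) = 1/(-47597 - 9*(-971/12)) = 1/(-47597 + 2913/4) = 1/(-187475/4) = -4/187475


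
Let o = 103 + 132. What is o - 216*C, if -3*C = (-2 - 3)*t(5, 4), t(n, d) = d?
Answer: -1205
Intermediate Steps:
o = 235
C = 20/3 (C = -(-2 - 3)*4/3 = -(-5)*4/3 = -1/3*(-20) = 20/3 ≈ 6.6667)
o - 216*C = 235 - 216*20/3 = 235 - 1440 = -1205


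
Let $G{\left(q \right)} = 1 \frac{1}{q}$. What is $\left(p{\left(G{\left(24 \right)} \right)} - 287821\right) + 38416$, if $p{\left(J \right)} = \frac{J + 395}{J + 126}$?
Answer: $- \frac{754440644}{3025} \approx -2.494 \cdot 10^{5}$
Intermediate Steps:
$G{\left(q \right)} = \frac{1}{q}$
$p{\left(J \right)} = \frac{395 + J}{126 + J}$
$\left(p{\left(G{\left(24 \right)} \right)} - 287821\right) + 38416 = \left(\frac{395 + \frac{1}{24}}{126 + \frac{1}{24}} - 287821\right) + 38416 = \left(\frac{1}{\frac{3025}{24}} \cdot \frac{9481}{24} - 287821\right) + 38416 = \left(\frac{24}{3025} \cdot \frac{9481}{24} - 287821\right) + 38416 = \left(\frac{9481}{3025} - 287821\right) + 38416 = - \frac{870649044}{3025} + 38416 = - \frac{754440644}{3025}$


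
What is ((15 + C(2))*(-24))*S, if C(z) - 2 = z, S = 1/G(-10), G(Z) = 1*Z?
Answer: 228/5 ≈ 45.600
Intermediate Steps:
G(Z) = Z
S = -⅒ (S = 1/(-10) = -⅒ ≈ -0.10000)
C(z) = 2 + z
((15 + C(2))*(-24))*S = ((15 + (2 + 2))*(-24))*(-⅒) = ((15 + 4)*(-24))*(-⅒) = (19*(-24))*(-⅒) = -456*(-⅒) = 228/5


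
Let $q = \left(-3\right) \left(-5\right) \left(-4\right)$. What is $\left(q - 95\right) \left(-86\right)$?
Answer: $13330$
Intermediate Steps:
$q = -60$ ($q = 15 \left(-4\right) = -60$)
$\left(q - 95\right) \left(-86\right) = \left(-60 - 95\right) \left(-86\right) = \left(-155\right) \left(-86\right) = 13330$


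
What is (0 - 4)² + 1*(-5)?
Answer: 11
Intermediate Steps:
(0 - 4)² + 1*(-5) = (-4)² - 5 = 16 - 5 = 11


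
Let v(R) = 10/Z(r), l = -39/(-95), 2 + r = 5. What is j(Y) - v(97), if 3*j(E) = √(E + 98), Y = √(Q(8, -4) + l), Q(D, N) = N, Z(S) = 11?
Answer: -10/11 + √(884450 + 95*I*√32395)/285 ≈ 2.3909 + 0.031896*I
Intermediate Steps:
r = 3 (r = -2 + 5 = 3)
l = 39/95 (l = -39*(-1/95) = 39/95 ≈ 0.41053)
v(R) = 10/11
Y = I*√32395/95 (Y = √(-4 + 39/95) = √(-341/95) = I*√32395/95 ≈ 1.8946*I)
j(E) = √(98 + E)/3 (j(E) = √(E + 98)/3 = √(98 + E)/3)
j(Y) - v(97) = √(98 + I*√32395/95)/3 - 1*10/11 = √(98 + I*√32395/95)/3 - 10/11 = -10/11 + √(98 + I*√32395/95)/3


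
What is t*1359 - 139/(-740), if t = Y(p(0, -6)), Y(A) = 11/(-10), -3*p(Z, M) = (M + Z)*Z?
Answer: -1106087/740 ≈ -1494.7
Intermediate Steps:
p(Z, M) = -Z*(M + Z)/3 (p(Z, M) = -(M + Z)*Z/3 = -Z*(M + Z)/3)
Y(A) = -11/10 (Y(A) = 11*(-⅒) = -11/10)
t = -11/10 ≈ -1.1000
t*1359 - 139/(-740) = -11/10*1359 - 139/(-740) = -14949/10 - 139*(-1/740) = -14949/10 + 139/740 = -1106087/740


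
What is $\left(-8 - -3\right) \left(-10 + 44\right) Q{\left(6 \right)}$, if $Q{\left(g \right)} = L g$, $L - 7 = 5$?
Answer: $-12240$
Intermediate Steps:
$L = 12$ ($L = 7 + 5 = 12$)
$Q{\left(g \right)} = 12 g$
$\left(-8 - -3\right) \left(-10 + 44\right) Q{\left(6 \right)} = \left(-8 - -3\right) \left(-10 + 44\right) 12 \cdot 6 = \left(-8 + 3\right) 34 \cdot 72 = \left(-5\right) 2448 = -12240$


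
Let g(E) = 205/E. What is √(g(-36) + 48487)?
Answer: √1745327/6 ≈ 220.18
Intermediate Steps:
√(g(-36) + 48487) = √(205/(-36) + 48487) = √(205*(-1/36) + 48487) = √(-205/36 + 48487) = √(1745327/36) = √1745327/6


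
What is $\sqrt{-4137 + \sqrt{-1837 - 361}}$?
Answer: $\sqrt{-4137 + i \sqrt{2198}} \approx 0.3644 + 64.321 i$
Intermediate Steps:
$\sqrt{-4137 + \sqrt{-1837 - 361}} = \sqrt{-4137 + \sqrt{-2198}} = \sqrt{-4137 + i \sqrt{2198}}$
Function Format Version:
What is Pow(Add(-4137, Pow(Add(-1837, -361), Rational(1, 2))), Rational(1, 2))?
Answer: Pow(Add(-4137, Mul(I, Pow(2198, Rational(1, 2)))), Rational(1, 2)) ≈ Add(0.3644, Mul(64.321, I))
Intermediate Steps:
Pow(Add(-4137, Pow(Add(-1837, -361), Rational(1, 2))), Rational(1, 2)) = Pow(Add(-4137, Pow(-2198, Rational(1, 2))), Rational(1, 2)) = Pow(Add(-4137, Mul(I, Pow(2198, Rational(1, 2)))), Rational(1, 2))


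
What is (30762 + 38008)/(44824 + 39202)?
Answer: 34385/42013 ≈ 0.81844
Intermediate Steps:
(30762 + 38008)/(44824 + 39202) = 68770/84026 = 68770*(1/84026) = 34385/42013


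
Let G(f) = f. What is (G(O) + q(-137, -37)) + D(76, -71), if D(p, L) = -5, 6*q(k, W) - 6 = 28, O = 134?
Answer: 404/3 ≈ 134.67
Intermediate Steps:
q(k, W) = 17/3 (q(k, W) = 1 + (⅙)*28 = 1 + 14/3 = 17/3)
(G(O) + q(-137, -37)) + D(76, -71) = (134 + 17/3) - 5 = 419/3 - 5 = 404/3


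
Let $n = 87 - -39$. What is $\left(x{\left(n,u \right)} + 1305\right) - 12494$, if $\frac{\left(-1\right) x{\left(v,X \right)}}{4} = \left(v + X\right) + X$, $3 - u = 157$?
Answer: $-10461$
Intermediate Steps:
$u = -154$ ($u = 3 - 157 = -154$)
$n = 126$ ($n = 87 + 39 = 126$)
$x{\left(v,X \right)} = - 8 X - 4 v$ ($x{\left(v,X \right)} = - 4 \left(\left(v + X\right) + X\right) = - 4 \left(\left(X + v\right) + X\right) = - 4 \left(v + 2 X\right) = - 8 X - 4 v$)
$\left(x{\left(n,u \right)} + 1305\right) - 12494 = \left(\left(\left(-8\right) \left(-154\right) - 504\right) + 1305\right) - 12494 = \left(\left(1232 - 504\right) + 1305\right) - 12494 = \left(728 + 1305\right) - 12494 = 2033 - 12494 = -10461$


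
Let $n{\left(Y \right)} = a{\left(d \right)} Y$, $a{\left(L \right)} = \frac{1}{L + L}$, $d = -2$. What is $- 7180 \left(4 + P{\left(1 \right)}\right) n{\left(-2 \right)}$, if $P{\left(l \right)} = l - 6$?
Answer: $3590$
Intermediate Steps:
$P{\left(l \right)} = -6 + l$ ($P{\left(l \right)} = l - 6 = -6 + l$)
$a{\left(L \right)} = \frac{1}{2 L}$
$n{\left(Y \right)} = - \frac{Y}{4}$ ($n{\left(Y \right)} = \frac{1}{2 \left(-2\right)} Y = \frac{1}{2} \left(- \frac{1}{2}\right) Y = - \frac{Y}{4}$)
$- 7180 \left(4 + P{\left(1 \right)}\right) n{\left(-2 \right)} = - 7180 \left(4 + \left(-6 + 1\right)\right) \left(\left(- \frac{1}{4}\right) \left(-2\right)\right) = - 7180 \left(4 - 5\right) \frac{1}{2} = - 7180 \left(\left(-1\right) \frac{1}{2}\right) = \left(-7180\right) \left(- \frac{1}{2}\right) = 3590$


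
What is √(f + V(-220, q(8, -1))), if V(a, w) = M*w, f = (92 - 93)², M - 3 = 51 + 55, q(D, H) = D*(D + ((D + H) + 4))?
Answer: 3*√1841 ≈ 128.72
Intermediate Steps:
q(D, H) = D*(4 + H + 2*D) (q(D, H) = D*(D + (4 + D + H)) = D*(4 + H + 2*D))
M = 109 (M = 3 + (51 + 55) = 3 + 106 = 109)
f = 1 (f = (-1)² = 1)
V(a, w) = 109*w
√(f + V(-220, q(8, -1))) = √(1 + 109*(8*(4 - 1 + 2*8))) = √(1 + 109*(8*(4 - 1 + 16))) = √(1 + 109*(8*19)) = √(1 + 109*152) = √(1 + 16568) = √16569 = 3*√1841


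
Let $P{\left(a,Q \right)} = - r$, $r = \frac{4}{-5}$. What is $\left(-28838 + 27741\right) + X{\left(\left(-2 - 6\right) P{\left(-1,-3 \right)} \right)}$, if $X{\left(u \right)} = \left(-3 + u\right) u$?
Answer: $- \frac{25921}{25} \approx -1036.8$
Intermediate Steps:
$r = - \frac{4}{5}$ ($r = 4 \left(- \frac{1}{5}\right) = - \frac{4}{5} \approx -0.8$)
$P{\left(a,Q \right)} = \frac{4}{5}$ ($P{\left(a,Q \right)} = \left(-1\right) \left(- \frac{4}{5}\right) = \frac{4}{5}$)
$X{\left(u \right)} = u \left(-3 + u\right)$
$\left(-28838 + 27741\right) + X{\left(\left(-2 - 6\right) P{\left(-1,-3 \right)} \right)} = \left(-28838 + 27741\right) + \left(-2 - 6\right) \frac{4}{5} \left(-3 + \left(-2 - 6\right) \frac{4}{5}\right) = -1097 + \left(-8\right) \frac{4}{5} \left(-3 - \frac{32}{5}\right) = -1097 - \frac{32 \left(-3 - \frac{32}{5}\right)}{5} = -1097 - - \frac{1504}{25} = -1097 + \frac{1504}{25} = - \frac{25921}{25}$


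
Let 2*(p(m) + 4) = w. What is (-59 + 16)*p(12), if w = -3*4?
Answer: 430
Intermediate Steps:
w = -12
p(m) = -10 (p(m) = -4 + (1/2)*(-12) = -4 - 6 = -10)
(-59 + 16)*p(12) = (-59 + 16)*(-10) = -43*(-10) = 430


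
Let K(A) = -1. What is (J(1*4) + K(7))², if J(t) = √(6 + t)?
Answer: (1 - √10)² ≈ 4.6754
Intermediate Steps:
(J(1*4) + K(7))² = (√(6 + 1*4) - 1)² = (√(6 + 4) - 1)² = (√10 - 1)² = (-1 + √10)²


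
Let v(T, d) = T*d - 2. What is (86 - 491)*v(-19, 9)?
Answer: 70065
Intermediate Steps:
v(T, d) = -2 + T*d
(86 - 491)*v(-19, 9) = (86 - 491)*(-2 - 19*9) = -405*(-2 - 171) = -405*(-173) = 70065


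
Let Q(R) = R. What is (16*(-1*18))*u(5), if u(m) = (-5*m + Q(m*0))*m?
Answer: 36000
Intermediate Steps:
u(m) = -5*m² (u(m) = (-5*m + m*0)*m = (-5*m + 0)*m = (-5*m)*m = -5*m²)
(16*(-1*18))*u(5) = (16*(-1*18))*(-5*5²) = (16*(-18))*(-5*25) = -288*(-125) = 36000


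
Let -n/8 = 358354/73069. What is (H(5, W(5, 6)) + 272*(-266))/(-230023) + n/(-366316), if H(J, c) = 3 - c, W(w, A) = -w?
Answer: 484260953363428/1539218675206873 ≈ 0.31461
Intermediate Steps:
n = -2866832/73069 ≈ -39.235
(H(5, W(5, 6)) + 272*(-266))/(-230023) + n/(-366316) = ((3 - (-1)*5) + 272*(-266))/(-230023) - 2866832/73069/(-366316) = ((3 - 1*(-5)) - 72352)*(-1/230023) - 2866832/73069*(-1/366316) = ((3 + 5) - 72352)*(-1/230023) + 716708/6691585951 = (8 - 72352)*(-1/230023) + 716708/6691585951 = -72344*(-1/230023) + 716708/6691585951 = 72344/230023 + 716708/6691585951 = 484260953363428/1539218675206873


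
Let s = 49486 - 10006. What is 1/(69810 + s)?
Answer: 1/109290 ≈ 9.1500e-6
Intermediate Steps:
s = 39480
1/(69810 + s) = 1/(69810 + 39480) = 1/109290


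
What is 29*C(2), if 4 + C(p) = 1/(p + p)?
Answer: -435/4 ≈ -108.75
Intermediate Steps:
C(p) = -4 + 1/(2*p) (C(p) = -4 + 1/(p + p) = -4 + 1/(2*p))
29*C(2) = 29*(-4 + (½)/2) = 29*(-4 + (½)*(½)) = 29*(-4 + ¼) = 29*(-15/4) = -435/4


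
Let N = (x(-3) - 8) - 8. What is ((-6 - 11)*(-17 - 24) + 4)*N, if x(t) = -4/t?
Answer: -30844/3 ≈ -10281.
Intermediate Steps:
N = -44/3 (N = (-4/(-3) - 8) - 8 = (-4*(-⅓) - 8) - 8 = (4/3 - 8) - 8 = -20/3 - 8 = -44/3 ≈ -14.667)
((-6 - 11)*(-17 - 24) + 4)*N = ((-6 - 11)*(-17 - 24) + 4)*(-44/3) = (-17*(-41) + 4)*(-44/3) = (697 + 4)*(-44/3) = 701*(-44/3) = -30844/3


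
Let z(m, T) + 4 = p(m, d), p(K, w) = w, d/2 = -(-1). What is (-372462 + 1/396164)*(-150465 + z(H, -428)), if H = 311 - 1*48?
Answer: 22202314033753189/396164 ≈ 5.6043e+10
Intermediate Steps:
d = 2 (d = 2*(-(-1)) = 2*(-1*(-1)) = 2*1 = 2)
H = 263 (H = 311 - 48 = 263)
z(m, T) = -2 (z(m, T) = -4 + 2 = -2)
(-372462 + 1/396164)*(-150465 + z(H, -428)) = (-372462 + 1/396164)*(-150465 - 2) = (-372462 + 1/396164)*(-150467) = -147556035767/396164*(-150467) = 22202314033753189/396164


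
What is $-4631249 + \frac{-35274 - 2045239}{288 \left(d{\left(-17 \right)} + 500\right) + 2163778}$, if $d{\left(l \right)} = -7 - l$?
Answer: $- \frac{10701234632355}{2310658} \approx -4.6312 \cdot 10^{6}$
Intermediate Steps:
$-4631249 + \frac{-35274 - 2045239}{288 \left(d{\left(-17 \right)} + 500\right) + 2163778} = -4631249 + \frac{-35274 - 2045239}{288 \left(\left(-7 - -17\right) + 500\right) + 2163778} = -4631249 - \frac{2080513}{288 \left(\left(-7 + 17\right) + 500\right) + 2163778} = -4631249 - \frac{2080513}{288 \left(10 + 500\right) + 2163778} = -4631249 - \frac{2080513}{288 \cdot 510 + 2163778} = -4631249 - \frac{2080513}{146880 + 2163778} = -4631249 - \frac{2080513}{2310658} = - \frac{10701234632355}{2310658}$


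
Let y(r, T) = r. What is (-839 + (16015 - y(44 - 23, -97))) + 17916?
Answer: 33071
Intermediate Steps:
(-839 + (16015 - y(44 - 23, -97))) + 17916 = (-839 + (16015 - (44 - 23))) + 17916 = (-839 + (16015 - 1*21)) + 17916 = (-839 + (16015 - 21)) + 17916 = (-839 + 15994) + 17916 = 15155 + 17916 = 33071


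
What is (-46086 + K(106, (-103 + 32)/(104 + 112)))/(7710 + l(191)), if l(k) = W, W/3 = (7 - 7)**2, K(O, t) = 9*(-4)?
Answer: -7687/1285 ≈ -5.9821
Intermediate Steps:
K(O, t) = -36
W = 0 (W = 3*(7 - 7)**2 = 3*0**2 = 3*0 = 0)
l(k) = 0
(-46086 + K(106, (-103 + 32)/(104 + 112)))/(7710 + l(191)) = (-46086 - 36)/(7710 + 0) = -46122/7710 = -46122*1/7710 = -7687/1285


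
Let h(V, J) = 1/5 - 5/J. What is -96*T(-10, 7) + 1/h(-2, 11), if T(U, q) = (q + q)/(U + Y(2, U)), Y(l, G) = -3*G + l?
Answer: -10013/154 ≈ -65.020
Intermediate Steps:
Y(l, G) = l - 3*G
T(U, q) = 2*q/(2 - 2*U) (T(U, q) = (q + q)/(U + (2 - 3*U)) = (2*q)/(2 - 2*U) = 2*q/(2 - 2*U))
h(V, J) = ⅕ - 5/J (h(V, J) = 1*(⅕) - 5/J = ⅕ - 5/J)
-96*T(-10, 7) + 1/h(-2, 11) = -(-96)*7/(-1 - 10) + 1/((⅕)*(-25 + 11)/11) = -(-96)*7/(-11) + 1/((⅕)*(1/11)*(-14)) = -(-96)*7*(-1)/11 + 1/(-14/55) = -96*7/11 - 55/14 = -672/11 - 55/14 = -10013/154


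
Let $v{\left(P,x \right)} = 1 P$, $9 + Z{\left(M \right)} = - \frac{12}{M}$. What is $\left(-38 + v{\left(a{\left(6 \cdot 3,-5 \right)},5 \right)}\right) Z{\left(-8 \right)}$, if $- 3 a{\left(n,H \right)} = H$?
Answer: $\frac{545}{2} \approx 272.5$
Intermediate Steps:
$a{\left(n,H \right)} = - \frac{H}{3}$
$Z{\left(M \right)} = -9 - \frac{12}{M}$
$v{\left(P,x \right)} = P$
$\left(-38 + v{\left(a{\left(6 \cdot 3,-5 \right)},5 \right)}\right) Z{\left(-8 \right)} = \left(-38 - - \frac{5}{3}\right) \left(-9 - \frac{12}{-8}\right) = \left(-38 + \frac{5}{3}\right) \left(-9 - - \frac{3}{2}\right) = - \frac{109 \left(-9 + \frac{3}{2}\right)}{3} = \left(- \frac{109}{3}\right) \left(- \frac{15}{2}\right) = \frac{545}{2}$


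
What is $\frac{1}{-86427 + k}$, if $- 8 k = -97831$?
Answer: $- \frac{8}{593585} \approx -1.3477 \cdot 10^{-5}$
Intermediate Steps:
$k = \frac{97831}{8}$ ($k = \left(- \frac{1}{8}\right) \left(-97831\right) = \frac{97831}{8} \approx 12229.0$)
$\frac{1}{-86427 + k} = \frac{1}{-86427 + \frac{97831}{8}} = \frac{1}{- \frac{593585}{8}} = - \frac{8}{593585}$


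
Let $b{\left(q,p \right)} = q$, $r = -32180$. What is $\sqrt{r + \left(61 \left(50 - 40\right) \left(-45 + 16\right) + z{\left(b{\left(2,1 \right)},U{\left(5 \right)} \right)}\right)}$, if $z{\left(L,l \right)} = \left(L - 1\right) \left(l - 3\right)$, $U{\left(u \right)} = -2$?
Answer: $5 i \sqrt{1995} \approx 223.33 i$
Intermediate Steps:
$z{\left(L,l \right)} = \left(-1 + L\right) \left(-3 + l\right)$
$\sqrt{r + \left(61 \left(50 - 40\right) \left(-45 + 16\right) + z{\left(b{\left(2,1 \right)},U{\left(5 \right)} \right)}\right)} = \sqrt{-32180 + \left(61 \left(50 - 40\right) \left(-45 + 16\right) + \left(3 - -2 - 6 + 2 \left(-2\right)\right)\right)} = \sqrt{-32180 + \left(61 \cdot 10 \left(-29\right) + \left(3 + 2 - 6 - 4\right)\right)} = \sqrt{-32180 + \left(61 \left(-290\right) - 5\right)} = \sqrt{-32180 - 17695} = \sqrt{-49875} = 5 i \sqrt{1995}$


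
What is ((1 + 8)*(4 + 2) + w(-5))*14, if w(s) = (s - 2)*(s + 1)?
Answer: 1148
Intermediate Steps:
w(s) = (1 + s)*(-2 + s) (w(s) = (-2 + s)*(1 + s) = (1 + s)*(-2 + s))
((1 + 8)*(4 + 2) + w(-5))*14 = ((1 + 8)*(4 + 2) + (-2 + (-5)² - 1*(-5)))*14 = (9*6 + (-2 + 25 + 5))*14 = (54 + 28)*14 = 82*14 = 1148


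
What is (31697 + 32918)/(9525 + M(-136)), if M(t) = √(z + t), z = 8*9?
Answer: 615457875/90725689 - 516920*I/90725689 ≈ 6.7837 - 0.0056976*I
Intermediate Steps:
z = 72
M(t) = √(72 + t)
(31697 + 32918)/(9525 + M(-136)) = (31697 + 32918)/(9525 + √(72 - 136)) = 64615/(9525 + √(-64)) = 64615/(9525 + 8*I) = 64615*((9525 - 8*I)/90725689) = 64615*(9525 - 8*I)/90725689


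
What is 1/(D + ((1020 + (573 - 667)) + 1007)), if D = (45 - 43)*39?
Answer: 1/2011 ≈ 0.00049726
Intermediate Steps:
D = 78 (D = 2*39 = 78)
1/(D + ((1020 + (573 - 667)) + 1007)) = 1/(78 + ((1020 + (573 - 667)) + 1007)) = 1/(78 + ((1020 - 94) + 1007)) = 1/(78 + (926 + 1007)) = 1/(78 + 1933) = 1/2011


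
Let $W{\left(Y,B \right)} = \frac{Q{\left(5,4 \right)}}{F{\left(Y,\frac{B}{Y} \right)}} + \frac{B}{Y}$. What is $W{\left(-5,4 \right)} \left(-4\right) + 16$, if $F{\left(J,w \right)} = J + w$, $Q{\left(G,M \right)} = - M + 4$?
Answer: $\frac{96}{5} \approx 19.2$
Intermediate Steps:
$Q{\left(G,M \right)} = 4 - M$
$W{\left(Y,B \right)} = \frac{B}{Y}$ ($W{\left(Y,B \right)} = \frac{4 - 4}{Y + \frac{B}{Y}} + \frac{B}{Y} = \frac{0}{Y + \frac{B}{Y}} + \frac{B}{Y} = 0 + \frac{B}{Y} = \frac{B}{Y}$)
$W{\left(-5,4 \right)} \left(-4\right) + 16 = \frac{4}{-5} \left(-4\right) + 16 = 4 \left(- \frac{1}{5}\right) \left(-4\right) + 16 = \left(- \frac{4}{5}\right) \left(-4\right) + 16 = \frac{16}{5} + 16 = \frac{96}{5}$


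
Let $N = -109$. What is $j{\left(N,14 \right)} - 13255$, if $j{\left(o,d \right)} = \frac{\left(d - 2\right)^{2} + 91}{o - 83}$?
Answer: $- \frac{2545195}{192} \approx -13256.0$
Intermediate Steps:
$j{\left(o,d \right)} = \frac{91 + \left(-2 + d\right)^{2}}{-83 + o}$ ($j{\left(o,d \right)} = \frac{\left(-2 + d\right)^{2} + 91}{-83 + o} = \frac{91 + \left(-2 + d\right)^{2}}{-83 + o}$)
$j{\left(N,14 \right)} - 13255 = \frac{91 + \left(-2 + 14\right)^{2}}{-83 - 109} - 13255 = \frac{91 + 12^{2}}{-192} - 13255 = - \frac{91 + 144}{192} - 13255 = \left(- \frac{1}{192}\right) 235 - 13255 = - \frac{235}{192} - 13255 = - \frac{2545195}{192}$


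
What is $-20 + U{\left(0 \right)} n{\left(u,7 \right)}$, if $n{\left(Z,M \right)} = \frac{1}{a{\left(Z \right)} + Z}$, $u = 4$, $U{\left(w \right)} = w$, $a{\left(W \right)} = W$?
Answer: $-20$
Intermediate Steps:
$n{\left(Z,M \right)} = \frac{1}{2 Z}$ ($n{\left(Z,M \right)} = \frac{1}{Z + Z} = \frac{1}{2 Z}$)
$-20 + U{\left(0 \right)} n{\left(u,7 \right)} = -20 + 0 \frac{1}{2 \cdot 4} = -20 + 0 \cdot \frac{1}{2} \cdot \frac{1}{4} = -20 + 0 \cdot \frac{1}{8} = -20 + 0 = -20$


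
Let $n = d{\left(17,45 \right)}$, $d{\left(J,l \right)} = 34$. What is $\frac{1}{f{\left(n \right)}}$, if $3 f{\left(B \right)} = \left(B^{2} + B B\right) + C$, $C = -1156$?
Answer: $\frac{3}{1156} \approx 0.0025952$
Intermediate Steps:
$n = 34$
$f{\left(B \right)} = - \frac{1156}{3} + \frac{2 B^{2}}{3}$ ($f{\left(B \right)} = \frac{\left(B^{2} + B B\right) - 1156}{3} = \frac{\left(B^{2} + B^{2}\right) - 1156}{3} = \frac{2 B^{2} - 1156}{3} = \frac{-1156 + 2 B^{2}}{3} = - \frac{1156}{3} + \frac{2 B^{2}}{3}$)
$\frac{1}{f{\left(n \right)}} = \frac{1}{- \frac{1156}{3} + \frac{2 \cdot 34^{2}}{3}} = \frac{1}{- \frac{1156}{3} + \frac{2}{3} \cdot 1156} = \frac{1}{- \frac{1156}{3} + \frac{2312}{3}} = \frac{1}{\frac{1156}{3}} = \frac{3}{1156}$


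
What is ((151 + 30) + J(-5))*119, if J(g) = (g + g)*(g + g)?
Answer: 33439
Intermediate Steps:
J(g) = 4*g² (J(g) = (2*g)*(2*g) = 4*g²)
((151 + 30) + J(-5))*119 = ((151 + 30) + 4*(-5)²)*119 = (181 + 4*25)*119 = (181 + 100)*119 = 281*119 = 33439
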